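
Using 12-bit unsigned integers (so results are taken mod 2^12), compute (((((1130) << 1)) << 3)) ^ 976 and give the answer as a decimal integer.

1392

1130 = 010001101010
→ << 1 (mod 2^12) → 100011010100 = 2260
→ << 3 (mod 2^12) → 011010100000 = 1696
976 = 001111010000
→ ^ → 010101110000 = 1392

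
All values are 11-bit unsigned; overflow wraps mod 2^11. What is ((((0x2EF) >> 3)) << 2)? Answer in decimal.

372

0x2EF = 01011101111
→ >> 3 → 00001011101 = 93
→ << 2 (mod 2^11) → 00101110100 = 372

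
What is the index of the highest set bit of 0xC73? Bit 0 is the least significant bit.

0xC73 = 110001110011
The topmost 1 is at position 11 (since 2^11 = 2048 ≤ 3187 < 4096).

11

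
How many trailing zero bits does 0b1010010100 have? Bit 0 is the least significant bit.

0b1010010100 = 1010010100
Trailing zeros: 2, so the lowest set bit is bit 2 (value 4).

2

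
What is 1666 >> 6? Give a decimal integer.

26

1666 = 11010000010
shift right by 6 → 00000011010 = 26
(equivalently, floor(1666 / 64))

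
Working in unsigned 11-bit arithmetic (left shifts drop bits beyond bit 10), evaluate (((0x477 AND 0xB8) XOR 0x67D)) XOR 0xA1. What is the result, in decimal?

0x477 = 10001110111
0xB8 = 00010111000
→ AND → 00000110000 = 48
0x67D = 11001111101
→ XOR → 11001001101 = 1613
0xA1 = 00010100001
→ XOR → 11011101100 = 1772

1772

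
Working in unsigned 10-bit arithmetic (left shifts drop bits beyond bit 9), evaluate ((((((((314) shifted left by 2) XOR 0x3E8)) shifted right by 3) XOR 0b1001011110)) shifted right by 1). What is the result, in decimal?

287

314 = 0100111010
→ shifted left by 2 (mod 2^10) → 0011101000 = 232
0x3E8 = 1111101000
→ XOR → 1100000000 = 768
→ shifted right by 3 → 0001100000 = 96
0b1001011110 = 1001011110
→ XOR → 1000111110 = 574
→ shifted right by 1 → 0100011111 = 287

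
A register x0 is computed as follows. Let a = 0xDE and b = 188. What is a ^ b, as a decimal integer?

98

0xDE = 11011110
188 = 10111100
XOR → 01100010 = 98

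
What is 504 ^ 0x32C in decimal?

724

504 = 0111111000
0x32C = 1100101100
XOR → 1011010100 = 724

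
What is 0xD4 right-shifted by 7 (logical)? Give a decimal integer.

0xD4 = 11010100
shift right by 7 → 00000001 = 1
(equivalently, floor(212 / 128))

1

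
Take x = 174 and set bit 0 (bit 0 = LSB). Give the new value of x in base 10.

175

x = 010101110
bit 0 is currently 0; set it via x | (1 << 0) = x | 1
→ 010101111 = 175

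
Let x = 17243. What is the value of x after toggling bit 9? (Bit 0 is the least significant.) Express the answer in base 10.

x = 100001101011011
bit 9 is currently 1; toggle it via x ^ (1 << 9) = x ^ 512
→ 100000101011011 = 16731

16731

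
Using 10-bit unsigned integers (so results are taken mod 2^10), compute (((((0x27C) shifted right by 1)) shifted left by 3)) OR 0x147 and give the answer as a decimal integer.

0x27C = 1001111100
→ shifted right by 1 → 0100111110 = 318
→ shifted left by 3 (mod 2^10) → 0111110000 = 496
0x147 = 0101000111
→ OR → 0111110111 = 503

503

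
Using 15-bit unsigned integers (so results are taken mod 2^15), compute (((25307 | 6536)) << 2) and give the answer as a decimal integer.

28524

25307 = 110001011011011
6536 = 001100110001000
→ | → 111101111011011 = 31707
→ << 2 (mod 2^15) → 110111101101100 = 28524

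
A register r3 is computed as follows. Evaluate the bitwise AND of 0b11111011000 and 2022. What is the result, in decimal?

1984

a = 11111011000
2022 = 11111100110
AND → 11111000000 = 1984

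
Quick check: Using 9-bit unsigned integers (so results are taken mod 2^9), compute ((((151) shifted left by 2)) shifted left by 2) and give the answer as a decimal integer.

151 = 010010111
→ shifted left by 2 (mod 2^9) → 001011100 = 92
→ shifted left by 2 (mod 2^9) → 101110000 = 368

368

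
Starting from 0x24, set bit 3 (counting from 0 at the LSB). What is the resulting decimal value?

x = 00100100
bit 3 is currently 0; set it via x | (1 << 3) = x | 8
→ 00101100 = 44

44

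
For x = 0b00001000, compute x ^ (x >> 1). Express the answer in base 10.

12

x = 1000 = 8
x>>1 = 0100
XOR  = 1100 = 12
(x ^ (x >> 1) gives the standard binary-reflected Gray code of x.)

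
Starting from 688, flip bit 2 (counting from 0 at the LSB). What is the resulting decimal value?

692

x = 1010110000
bit 2 is currently 0; toggle it via x ^ (1 << 2) = x ^ 4
→ 1010110100 = 692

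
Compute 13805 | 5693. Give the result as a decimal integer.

13805 = 11010111101101
5693 = 01011000111101
 OR → 11011111111101 = 14333

14333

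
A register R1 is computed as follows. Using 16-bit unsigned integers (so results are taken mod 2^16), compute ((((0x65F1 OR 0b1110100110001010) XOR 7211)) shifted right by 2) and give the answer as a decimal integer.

0x65F1 = 0110010111110001
0b1110100110001010 = 1110100110001010
→ OR → 1110110111111011 = 60923
7211 = 0001110000101011
→ XOR → 1111000111010000 = 61904
→ shifted right by 2 → 0011110001110100 = 15476

15476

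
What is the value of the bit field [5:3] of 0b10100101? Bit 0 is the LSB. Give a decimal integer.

4

v = 10100101
Shift right by 3: 10100
Mask low 3 bits: 100 = 4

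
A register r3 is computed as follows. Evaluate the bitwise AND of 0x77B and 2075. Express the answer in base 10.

27

0x77B = 011101111011
2075 = 100000011011
AND → 000000011011 = 27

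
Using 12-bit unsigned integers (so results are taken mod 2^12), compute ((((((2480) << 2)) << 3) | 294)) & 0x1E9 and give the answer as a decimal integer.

2480 = 100110110000
→ << 2 (mod 2^12) → 011011000000 = 1728
→ << 3 (mod 2^12) → 011000000000 = 1536
294 = 000100100110
→ | → 011100100110 = 1830
0x1E9 = 000111101001
→ & → 000100100000 = 288

288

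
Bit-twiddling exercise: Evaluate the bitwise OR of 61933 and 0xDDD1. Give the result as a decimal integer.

65021

61933 = 1111000111101101
0xDDD1 = 1101110111010001
 OR → 1111110111111101 = 65021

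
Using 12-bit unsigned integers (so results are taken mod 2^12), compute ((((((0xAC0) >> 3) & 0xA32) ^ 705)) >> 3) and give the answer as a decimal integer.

90

0xAC0 = 101011000000
→ >> 3 → 000101011000 = 344
0xA32 = 101000110010
→ & → 000000010000 = 16
705 = 001011000001
→ ^ → 001011010001 = 721
→ >> 3 → 000001011010 = 90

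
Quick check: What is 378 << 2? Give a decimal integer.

1512

378 = 00101111010
shift left by 2 → 10111101000 = 1512
(equivalently, 378 × 2^2 = 378 × 4)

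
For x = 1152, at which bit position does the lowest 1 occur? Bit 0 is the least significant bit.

1152 = 10010000000
Trailing zeros: 7, so the lowest set bit is bit 7 (value 128).

7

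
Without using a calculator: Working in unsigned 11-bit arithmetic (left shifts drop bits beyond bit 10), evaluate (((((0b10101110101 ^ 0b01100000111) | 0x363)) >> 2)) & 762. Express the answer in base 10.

216

0b10101110101 = 10101110101
0b01100000111 = 01100000111
→ ^ → 11001110010 = 1650
0x363 = 01101100011
→ | → 11101110011 = 1907
→ >> 2 → 00111011100 = 476
762 = 01011111010
→ & → 00011011000 = 216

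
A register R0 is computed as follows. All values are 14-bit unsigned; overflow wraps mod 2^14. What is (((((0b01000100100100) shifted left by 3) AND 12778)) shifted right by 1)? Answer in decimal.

0b01000100100100 = 01000100100100
→ shifted left by 3 (mod 2^14) → 00100100100000 = 2336
12778 = 11000111101010
→ AND → 00000100100000 = 288
→ shifted right by 1 → 00000010010000 = 144

144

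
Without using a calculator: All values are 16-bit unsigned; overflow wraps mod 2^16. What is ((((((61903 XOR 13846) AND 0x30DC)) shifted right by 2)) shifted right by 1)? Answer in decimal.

27

61903 = 1111000111001111
13846 = 0011011000010110
→ XOR → 1100011111011001 = 51161
0x30DC = 0011000011011100
→ AND → 0000000011011000 = 216
→ shifted right by 2 → 0000000000110110 = 54
→ shifted right by 1 → 0000000000011011 = 27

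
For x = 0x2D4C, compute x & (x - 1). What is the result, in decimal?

x = 10110101001100 = 11596
x - 1 = 10110101001011
AND   = 10110101001000 = 11592
(x & (x - 1) clears the lowest set bit of x.)

11592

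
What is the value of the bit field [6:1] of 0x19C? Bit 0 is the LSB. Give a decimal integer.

v = 110011100
Shift right by 1: 11001110
Mask low 6 bits: 001110 = 14

14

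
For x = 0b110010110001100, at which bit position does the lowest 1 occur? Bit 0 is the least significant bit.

0b110010110001100 = 110010110001100
Trailing zeros: 2, so the lowest set bit is bit 2 (value 4).

2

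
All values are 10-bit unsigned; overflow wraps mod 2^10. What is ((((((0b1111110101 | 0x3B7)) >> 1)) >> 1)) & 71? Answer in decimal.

69

0b1111110101 = 1111110101
0x3B7 = 1110110111
→ | → 1111110111 = 1015
→ >> 1 → 0111111011 = 507
→ >> 1 → 0011111101 = 253
71 = 0001000111
→ & → 0001000101 = 69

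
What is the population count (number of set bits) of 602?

602 = 1001011010
Count the 1s: 1 + 1 + 1 + 1 + 1 = 5

5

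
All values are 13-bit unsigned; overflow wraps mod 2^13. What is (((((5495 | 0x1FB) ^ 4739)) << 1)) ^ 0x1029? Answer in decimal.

5495 = 1010101110111
0x1FB = 0000111111011
→ | → 1010111111111 = 5631
4739 = 1001010000011
→ ^ → 0011101111100 = 1916
→ << 1 (mod 2^13) → 0111011111000 = 3832
0x1029 = 1000000101001
→ ^ → 1111011010001 = 7889

7889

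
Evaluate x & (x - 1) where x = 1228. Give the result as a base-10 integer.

1224

x = 10011001100 = 1228
x - 1 = 10011001011
AND   = 10011001000 = 1224
(x & (x - 1) clears the lowest set bit of x.)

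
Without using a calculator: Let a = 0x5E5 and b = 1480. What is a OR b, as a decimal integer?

1517

0x5E5 = 10111100101
1480 = 10111001000
 OR → 10111101101 = 1517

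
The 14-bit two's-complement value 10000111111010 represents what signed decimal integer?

pattern = 10000111111010 (MSB is 1 ⇒ negative)
Invert: 01111000000101, add 1 → 01111000000110 = 7686, so the value is -7686.
(Equivalently: 8698 - 2^14 = 8698 - 16384 = -7686.)

-7686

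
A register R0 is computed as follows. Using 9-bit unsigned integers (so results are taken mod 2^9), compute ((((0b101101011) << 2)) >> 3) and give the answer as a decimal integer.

0b101101011 = 101101011
→ << 2 (mod 2^9) → 110101100 = 428
→ >> 3 → 000110101 = 53

53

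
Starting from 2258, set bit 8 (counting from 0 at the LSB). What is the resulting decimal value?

2514

x = 100011010010
bit 8 is currently 0; set it via x | (1 << 8) = x | 256
→ 100111010010 = 2514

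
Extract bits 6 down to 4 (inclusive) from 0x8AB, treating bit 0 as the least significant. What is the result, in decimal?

v = 0100010101011
Shift right by 4: 010001010
Mask low 3 bits: 010 = 2

2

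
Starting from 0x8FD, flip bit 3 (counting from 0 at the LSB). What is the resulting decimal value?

x = 0100011111101
bit 3 is currently 1; toggle it via x ^ (1 << 3) = x ^ 8
→ 0100011110101 = 2293

2293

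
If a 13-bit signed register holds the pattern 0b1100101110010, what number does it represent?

-1678

pattern = 1100101110010 (MSB is 1 ⇒ negative)
Invert: 0011010001101, add 1 → 0011010001110 = 1678, so the value is -1678.
(Equivalently: 6514 - 2^13 = 6514 - 8192 = -1678.)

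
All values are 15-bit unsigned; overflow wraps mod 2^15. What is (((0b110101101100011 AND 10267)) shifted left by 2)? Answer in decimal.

8204

0b110101101100011 = 110101101100011
10267 = 010100000011011
→ AND → 010100000000011 = 10243
→ shifted left by 2 (mod 2^15) → 010000000001100 = 8204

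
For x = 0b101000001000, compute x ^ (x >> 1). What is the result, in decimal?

3852

x = 101000001000 = 2568
x>>1 = 010100000100
XOR  = 111100001100 = 3852
(x ^ (x >> 1) gives the standard binary-reflected Gray code of x.)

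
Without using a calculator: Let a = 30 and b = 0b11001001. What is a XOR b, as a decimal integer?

30 = 00011110
b = 11001001
XOR → 11010111 = 215

215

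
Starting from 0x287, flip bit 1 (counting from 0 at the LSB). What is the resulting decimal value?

645

x = 1010000111
bit 1 is currently 1; toggle it via x ^ (1 << 1) = x ^ 2
→ 1010000101 = 645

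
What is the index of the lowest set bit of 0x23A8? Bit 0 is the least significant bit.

3

0x23A8 = 10001110101000
Trailing zeros: 3, so the lowest set bit is bit 3 (value 8).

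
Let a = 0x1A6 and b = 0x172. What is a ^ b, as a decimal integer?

0x1A6 = 110100110
0x172 = 101110010
XOR → 011010100 = 212

212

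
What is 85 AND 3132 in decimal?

20

85 = 000001010101
3132 = 110000111100
AND → 000000010100 = 20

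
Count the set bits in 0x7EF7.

0x7EF7 = 111111011110111
Count the 1s: 1 + 1 + 1 + 1 + 1 + 1 + 1 + 1 + 1 + 1 + 1 + 1 + 1 = 13

13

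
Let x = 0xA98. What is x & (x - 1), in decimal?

x = 101010011000 = 2712
x - 1 = 101010010111
AND   = 101010010000 = 2704
(x & (x - 1) clears the lowest set bit of x.)

2704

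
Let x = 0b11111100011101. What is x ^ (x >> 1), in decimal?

8339

x = 11111100011101 = 16157
x>>1 = 01111110001110
XOR  = 10000010010011 = 8339
(x ^ (x >> 1) gives the standard binary-reflected Gray code of x.)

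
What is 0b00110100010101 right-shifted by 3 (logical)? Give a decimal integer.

x = 110100010101
shift right by 3 → 000110100010 = 418
(equivalently, floor(3349 / 8))

418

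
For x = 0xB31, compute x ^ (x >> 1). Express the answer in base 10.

x = 101100110001 = 2865
x>>1 = 010110011000
XOR  = 111010101001 = 3753
(x ^ (x >> 1) gives the standard binary-reflected Gray code of x.)

3753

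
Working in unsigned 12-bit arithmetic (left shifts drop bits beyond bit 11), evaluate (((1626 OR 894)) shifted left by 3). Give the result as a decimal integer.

1626 = 011001011010
894 = 001101111110
→ OR → 011101111110 = 1918
→ shifted left by 3 (mod 2^12) → 101111110000 = 3056

3056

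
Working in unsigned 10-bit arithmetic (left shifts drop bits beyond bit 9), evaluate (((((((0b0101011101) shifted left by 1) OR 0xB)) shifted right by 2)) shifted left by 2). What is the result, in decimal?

696

0b0101011101 = 0101011101
→ shifted left by 1 (mod 2^10) → 1010111010 = 698
0xB = 0000001011
→ OR → 1010111011 = 699
→ shifted right by 2 → 0010101110 = 174
→ shifted left by 2 (mod 2^10) → 1010111000 = 696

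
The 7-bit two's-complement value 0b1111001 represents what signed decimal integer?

pattern = 1111001 (MSB is 1 ⇒ negative)
Invert: 0000110, add 1 → 0000111 = 7, so the value is -7.
(Equivalently: 121 - 2^7 = 121 - 128 = -7.)

-7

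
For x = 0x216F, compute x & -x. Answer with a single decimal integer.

x = 10000101101111 = 8559
-x (two's complement) = …01111010010001
AND   = 00000000000001 = 1
(x & -x isolates the lowest set bit of x.)

1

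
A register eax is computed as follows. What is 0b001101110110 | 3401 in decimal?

3967

a = 001101110110
3401 = 110101001001
 OR → 111101111111 = 3967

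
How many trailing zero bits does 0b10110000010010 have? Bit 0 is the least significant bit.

1

0b10110000010010 = 10110000010010
Trailing zeros: 1, so the lowest set bit is bit 1 (value 2).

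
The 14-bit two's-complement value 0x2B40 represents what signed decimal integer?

pattern = 10101101000000 (MSB is 1 ⇒ negative)
Invert: 01010010111111, add 1 → 01010011000000 = 5312, so the value is -5312.
(Equivalently: 11072 - 2^14 = 11072 - 16384 = -5312.)

-5312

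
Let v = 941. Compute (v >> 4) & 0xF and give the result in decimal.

v = 01110101101
Shift right by 4: 0111010
Mask low 4 bits: 1010 = 10

10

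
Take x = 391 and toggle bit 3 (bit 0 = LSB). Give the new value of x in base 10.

399

x = 110000111
bit 3 is currently 0; toggle it via x ^ (1 << 3) = x ^ 8
→ 110001111 = 399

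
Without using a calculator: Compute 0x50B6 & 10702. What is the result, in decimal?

134

0x50B6 = 101000010110110
10702 = 010100111001110
AND → 000000010000110 = 134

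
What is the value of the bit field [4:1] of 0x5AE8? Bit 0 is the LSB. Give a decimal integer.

v = 101101011101000
Shift right by 1: 10110101110100
Mask low 4 bits: 0100 = 4

4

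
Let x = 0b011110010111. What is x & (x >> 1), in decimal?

x = 11110010111 = 1943
x>>1 = 01111001011
AND  = 01110000011 = 899
(x & (x >> 1) has a 1 wherever x has two consecutive 1 bits.)

899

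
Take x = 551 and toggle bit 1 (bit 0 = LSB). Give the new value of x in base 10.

549

x = 1000100111
bit 1 is currently 1; toggle it via x ^ (1 << 1) = x ^ 2
→ 1000100101 = 549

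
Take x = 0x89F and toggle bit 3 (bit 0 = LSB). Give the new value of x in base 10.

2199

x = 100010011111
bit 3 is currently 1; toggle it via x ^ (1 << 3) = x ^ 8
→ 100010010111 = 2199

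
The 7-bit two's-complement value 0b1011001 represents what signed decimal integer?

-39

pattern = 1011001 (MSB is 1 ⇒ negative)
Invert: 0100110, add 1 → 0100111 = 39, so the value is -39.
(Equivalently: 89 - 2^7 = 89 - 128 = -39.)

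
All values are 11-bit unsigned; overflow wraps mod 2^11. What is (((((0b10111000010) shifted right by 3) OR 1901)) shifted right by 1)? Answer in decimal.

0b10111000010 = 10111000010
→ shifted right by 3 → 00010111000 = 184
1901 = 11101101101
→ OR → 11111111101 = 2045
→ shifted right by 1 → 01111111110 = 1022

1022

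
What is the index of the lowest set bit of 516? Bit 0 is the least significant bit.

516 = 1000000100
Trailing zeros: 2, so the lowest set bit is bit 2 (value 4).

2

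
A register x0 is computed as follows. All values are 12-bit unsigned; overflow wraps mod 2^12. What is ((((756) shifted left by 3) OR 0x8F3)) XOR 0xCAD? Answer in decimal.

862

756 = 001011110100
→ shifted left by 3 (mod 2^12) → 011110100000 = 1952
0x8F3 = 100011110011
→ OR → 111111110011 = 4083
0xCAD = 110010101101
→ XOR → 001101011110 = 862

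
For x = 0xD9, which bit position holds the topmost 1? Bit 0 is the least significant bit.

0xD9 = 11011001
The topmost 1 is at position 7 (since 2^7 = 128 ≤ 217 < 256).

7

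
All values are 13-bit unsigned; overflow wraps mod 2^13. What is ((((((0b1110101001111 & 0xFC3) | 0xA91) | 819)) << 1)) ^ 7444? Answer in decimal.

754

0b1110101001111 = 1110101001111
0xFC3 = 0111111000011
→ & → 0110101000011 = 3395
0xA91 = 0101010010001
→ | → 0111111010011 = 4051
819 = 0001100110011
→ | → 0111111110011 = 4083
→ << 1 (mod 2^13) → 1111111100110 = 8166
7444 = 1110100010100
→ ^ → 0001011110010 = 754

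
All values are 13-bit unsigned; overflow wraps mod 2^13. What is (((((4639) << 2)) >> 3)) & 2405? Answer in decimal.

4639 = 1001000011111
→ << 2 (mod 2^13) → 0100001111100 = 2172
→ >> 3 → 0000100001111 = 271
2405 = 0100101100101
→ & → 0000100000101 = 261

261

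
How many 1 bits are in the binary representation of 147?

4

147 = 10010011
Count the 1s: 1 + 1 + 1 + 1 = 4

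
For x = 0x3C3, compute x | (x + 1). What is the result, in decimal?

967

x = 1111000011 = 963
x + 1 = 1111000100
OR    = 1111000111 = 967
(x | (x + 1) sets the lowest cleared bit.)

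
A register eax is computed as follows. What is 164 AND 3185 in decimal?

32

164 = 000010100100
3185 = 110001110001
AND → 000000100000 = 32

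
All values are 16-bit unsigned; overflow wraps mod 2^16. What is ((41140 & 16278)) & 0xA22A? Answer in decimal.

41140 = 1010000010110100
16278 = 0011111110010110
→ & → 0010000010010100 = 8340
0xA22A = 1010001000101010
→ & → 0010000000000000 = 8192

8192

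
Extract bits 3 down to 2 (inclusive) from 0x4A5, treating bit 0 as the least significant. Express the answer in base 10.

1

v = 0010010100101
Shift right by 2: 00100101001
Mask low 2 bits: 01 = 1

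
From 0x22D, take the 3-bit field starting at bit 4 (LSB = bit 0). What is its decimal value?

v = 1000101101
Shift right by 4: 100010
Mask low 3 bits: 010 = 2

2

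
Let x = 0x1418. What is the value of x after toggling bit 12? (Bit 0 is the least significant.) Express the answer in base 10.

x = 001010000011000
bit 12 is currently 1; toggle it via x ^ (1 << 12) = x ^ 4096
→ 000010000011000 = 1048

1048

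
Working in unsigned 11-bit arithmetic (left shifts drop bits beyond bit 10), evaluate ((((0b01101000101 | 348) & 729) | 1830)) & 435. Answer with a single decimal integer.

0b01101000101 = 01101000101
348 = 00101011100
→ | → 01101011101 = 861
729 = 01011011001
→ & → 01001011001 = 601
1830 = 11100100110
→ | → 11101111111 = 1919
435 = 00110110011
→ & → 00100110011 = 307

307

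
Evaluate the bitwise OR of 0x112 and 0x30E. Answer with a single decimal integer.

798

0x112 = 0100010010
0x30E = 1100001110
 OR → 1100011110 = 798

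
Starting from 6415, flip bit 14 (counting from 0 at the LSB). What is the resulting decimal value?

22799

x = 0001100100001111
bit 14 is currently 0; toggle it via x ^ (1 << 14) = x ^ 16384
→ 0101100100001111 = 22799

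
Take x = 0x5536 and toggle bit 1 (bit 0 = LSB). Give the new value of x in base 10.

x = 101010100110110
bit 1 is currently 1; toggle it via x ^ (1 << 1) = x ^ 2
→ 101010100110100 = 21812

21812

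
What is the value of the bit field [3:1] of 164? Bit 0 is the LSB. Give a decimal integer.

2

v = 010100100
Shift right by 1: 01010010
Mask low 3 bits: 010 = 2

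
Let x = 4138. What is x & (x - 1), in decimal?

4136

x = 1000000101010 = 4138
x - 1 = 1000000101001
AND   = 1000000101000 = 4136
(x & (x - 1) clears the lowest set bit of x.)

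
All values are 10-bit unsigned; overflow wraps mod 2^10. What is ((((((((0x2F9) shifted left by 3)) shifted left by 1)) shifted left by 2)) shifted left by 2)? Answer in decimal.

256

0x2F9 = 1011111001
→ shifted left by 3 (mod 2^10) → 1111001000 = 968
→ shifted left by 1 (mod 2^10) → 1110010000 = 912
→ shifted left by 2 (mod 2^10) → 1001000000 = 576
→ shifted left by 2 (mod 2^10) → 0100000000 = 256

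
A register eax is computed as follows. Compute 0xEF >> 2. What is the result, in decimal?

0xEF = 11101111
shift right by 2 → 00111011 = 59
(equivalently, floor(239 / 4))

59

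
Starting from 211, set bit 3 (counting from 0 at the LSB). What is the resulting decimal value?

219

x = 0011010011
bit 3 is currently 0; set it via x | (1 << 3) = x | 8
→ 0011011011 = 219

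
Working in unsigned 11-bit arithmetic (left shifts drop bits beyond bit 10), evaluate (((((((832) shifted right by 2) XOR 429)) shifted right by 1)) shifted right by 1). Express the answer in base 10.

95

832 = 01101000000
→ shifted right by 2 → 00011010000 = 208
429 = 00110101101
→ XOR → 00101111101 = 381
→ shifted right by 1 → 00010111110 = 190
→ shifted right by 1 → 00001011111 = 95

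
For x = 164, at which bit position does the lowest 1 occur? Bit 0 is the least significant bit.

2

164 = 10100100
Trailing zeros: 2, so the lowest set bit is bit 2 (value 4).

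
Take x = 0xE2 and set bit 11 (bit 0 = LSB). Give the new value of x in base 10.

x = 000011100010
bit 11 is currently 0; set it via x | (1 << 11) = x | 2048
→ 100011100010 = 2274

2274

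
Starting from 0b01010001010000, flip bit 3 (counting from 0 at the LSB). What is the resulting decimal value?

5208

x = 01010001010000
bit 3 is currently 0; toggle it via x ^ (1 << 3) = x ^ 8
→ 01010001011000 = 5208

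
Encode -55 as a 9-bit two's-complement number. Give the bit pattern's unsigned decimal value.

457

55 in 9 bits: 000110111
Invert: 111001000
Add 1:  111001001 = 457
(Check: 2^9 - 55 = 512 - 55 = 457.)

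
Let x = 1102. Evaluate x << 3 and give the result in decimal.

1102 = 00010001001110
shift left by 3 → 10001001110000 = 8816
(equivalently, 1102 × 2^3 = 1102 × 8)

8816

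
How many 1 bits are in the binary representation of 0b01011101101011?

n = 1011101101011
Count the 1s: 1 + 1 + 1 + 1 + 1 + 1 + 1 + 1 + 1 = 9

9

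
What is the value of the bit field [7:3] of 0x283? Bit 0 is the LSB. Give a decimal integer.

v = 1010000011
Shift right by 3: 1010000
Mask low 5 bits: 10000 = 16

16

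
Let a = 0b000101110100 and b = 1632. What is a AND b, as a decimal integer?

a = 00101110100
1632 = 11001100000
AND → 00001100000 = 96

96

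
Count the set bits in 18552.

6

18552 = 100100001111000
Count the 1s: 1 + 1 + 1 + 1 + 1 + 1 = 6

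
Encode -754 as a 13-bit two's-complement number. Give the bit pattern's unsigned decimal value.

7438

754 in 13 bits: 0001011110010
Invert: 1110100001101
Add 1:  1110100001110 = 7438
(Check: 2^13 - 754 = 8192 - 754 = 7438.)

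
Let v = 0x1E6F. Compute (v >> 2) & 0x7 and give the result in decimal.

3

v = 1111001101111
Shift right by 2: 11110011011
Mask low 3 bits: 011 = 3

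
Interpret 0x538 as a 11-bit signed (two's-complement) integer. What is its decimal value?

pattern = 10100111000 (MSB is 1 ⇒ negative)
Invert: 01011000111, add 1 → 01011001000 = 712, so the value is -712.
(Equivalently: 1336 - 2^11 = 1336 - 2048 = -712.)

-712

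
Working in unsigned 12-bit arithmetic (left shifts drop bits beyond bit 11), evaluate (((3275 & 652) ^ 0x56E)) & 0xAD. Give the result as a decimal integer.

164

3275 = 110011001011
652 = 001010001100
→ & → 000010001000 = 136
0x56E = 010101101110
→ ^ → 010111100110 = 1510
0xAD = 000010101101
→ & → 000010100100 = 164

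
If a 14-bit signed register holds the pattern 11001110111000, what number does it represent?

pattern = 11001110111000 (MSB is 1 ⇒ negative)
Invert: 00110001000111, add 1 → 00110001001000 = 3144, so the value is -3144.
(Equivalently: 13240 - 2^14 = 13240 - 16384 = -3144.)

-3144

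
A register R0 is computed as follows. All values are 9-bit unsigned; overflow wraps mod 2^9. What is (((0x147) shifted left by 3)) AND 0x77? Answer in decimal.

0x147 = 101000111
→ shifted left by 3 (mod 2^9) → 000111000 = 56
0x77 = 001110111
→ AND → 000110000 = 48

48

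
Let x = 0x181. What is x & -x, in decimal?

1

x = 110000001 = 385
-x (two's complement) = …001111111
AND   = 000000001 = 1
(x & -x isolates the lowest set bit of x.)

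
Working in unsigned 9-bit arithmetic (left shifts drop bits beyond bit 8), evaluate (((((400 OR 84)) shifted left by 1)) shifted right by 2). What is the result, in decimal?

106

400 = 110010000
84 = 001010100
→ OR → 111010100 = 468
→ shifted left by 1 (mod 2^9) → 110101000 = 424
→ shifted right by 2 → 001101010 = 106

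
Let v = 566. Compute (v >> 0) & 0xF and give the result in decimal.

v = 1000110110
Shift right by 0: 1000110110
Mask low 4 bits: 0110 = 6

6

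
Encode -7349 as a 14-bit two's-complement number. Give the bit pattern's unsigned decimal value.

9035

7349 in 14 bits: 01110010110101
Invert: 10001101001010
Add 1:  10001101001011 = 9035
(Check: 2^14 - 7349 = 16384 - 7349 = 9035.)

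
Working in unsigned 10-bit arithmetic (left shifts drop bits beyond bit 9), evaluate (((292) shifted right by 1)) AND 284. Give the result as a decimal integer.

16

292 = 0100100100
→ shifted right by 1 → 0010010010 = 146
284 = 0100011100
→ AND → 0000010000 = 16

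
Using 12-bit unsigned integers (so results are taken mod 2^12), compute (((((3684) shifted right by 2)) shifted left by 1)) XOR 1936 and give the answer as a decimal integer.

3684 = 111001100100
→ shifted right by 2 → 001110011001 = 921
→ shifted left by 1 (mod 2^12) → 011100110010 = 1842
1936 = 011110010000
→ XOR → 000010100010 = 162

162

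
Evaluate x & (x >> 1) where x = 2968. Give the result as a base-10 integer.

392

x = 101110011000 = 2968
x>>1 = 010111001100
AND  = 000110001000 = 392
(x & (x >> 1) has a 1 wherever x has two consecutive 1 bits.)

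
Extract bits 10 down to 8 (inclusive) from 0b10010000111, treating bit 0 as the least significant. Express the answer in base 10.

v = 10010000111
Shift right by 8: 100
Mask low 3 bits: 100 = 4

4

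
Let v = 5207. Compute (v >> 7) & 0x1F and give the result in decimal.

v = 1010001010111
Shift right by 7: 101000
Mask low 5 bits: 01000 = 8

8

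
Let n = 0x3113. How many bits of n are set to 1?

0x3113 = 11000100010011
Count the 1s: 1 + 1 + 1 + 1 + 1 + 1 = 6

6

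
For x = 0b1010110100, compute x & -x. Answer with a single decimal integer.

x = 1010110100 = 692
-x (two's complement) = …0101001100
AND   = 0000000100 = 4
(x & -x isolates the lowest set bit of x.)

4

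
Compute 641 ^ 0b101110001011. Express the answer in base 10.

2314

641 = 001010000001
b = 101110001011
XOR → 100100001010 = 2314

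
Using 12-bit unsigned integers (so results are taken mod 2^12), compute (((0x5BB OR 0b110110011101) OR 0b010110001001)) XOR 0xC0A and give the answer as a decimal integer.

437

0x5BB = 010110111011
0b110110011101 = 110110011101
→ OR → 110110111111 = 3519
0b010110001001 = 010110001001
→ OR → 110110111111 = 3519
0xC0A = 110000001010
→ XOR → 000110110101 = 437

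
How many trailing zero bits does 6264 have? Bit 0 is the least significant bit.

6264 = 1100001111000
Trailing zeros: 3, so the lowest set bit is bit 3 (value 8).

3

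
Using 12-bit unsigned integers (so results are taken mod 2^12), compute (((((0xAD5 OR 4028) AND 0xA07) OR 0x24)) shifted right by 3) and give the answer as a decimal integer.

0xAD5 = 101011010101
4028 = 111110111100
→ OR → 111111111101 = 4093
0xA07 = 101000000111
→ AND → 101000000101 = 2565
0x24 = 000000100100
→ OR → 101000100101 = 2597
→ shifted right by 3 → 000101000100 = 324

324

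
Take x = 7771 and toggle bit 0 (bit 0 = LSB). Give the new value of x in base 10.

7770

x = 1111001011011
bit 0 is currently 1; toggle it via x ^ (1 << 0) = x ^ 1
→ 1111001011010 = 7770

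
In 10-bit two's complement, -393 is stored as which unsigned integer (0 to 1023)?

631

393 in 10 bits: 0110001001
Invert: 1001110110
Add 1:  1001110111 = 631
(Check: 2^10 - 393 = 1024 - 393 = 631.)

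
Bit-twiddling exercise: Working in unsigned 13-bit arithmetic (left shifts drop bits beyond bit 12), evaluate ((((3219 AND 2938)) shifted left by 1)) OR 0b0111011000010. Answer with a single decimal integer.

7910

3219 = 0110010010011
2938 = 0101101111010
→ AND → 0100000010010 = 2066
→ shifted left by 1 (mod 2^13) → 1000000100100 = 4132
0b0111011000010 = 0111011000010
→ OR → 1111011100110 = 7910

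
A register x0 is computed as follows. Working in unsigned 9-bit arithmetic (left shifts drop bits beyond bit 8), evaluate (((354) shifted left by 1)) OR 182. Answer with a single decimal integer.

354 = 101100010
→ shifted left by 1 (mod 2^9) → 011000100 = 196
182 = 010110110
→ OR → 011110110 = 246

246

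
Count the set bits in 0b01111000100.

5

n = 1111000100
Count the 1s: 1 + 1 + 1 + 1 + 1 = 5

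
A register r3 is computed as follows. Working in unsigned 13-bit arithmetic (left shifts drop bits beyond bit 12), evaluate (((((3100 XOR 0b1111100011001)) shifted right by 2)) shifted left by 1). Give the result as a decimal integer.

3100 = 0110000011100
0b1111100011001 = 1111100011001
→ XOR → 1001100000101 = 4869
→ shifted right by 2 → 0010011000001 = 1217
→ shifted left by 1 (mod 2^13) → 0100110000010 = 2434

2434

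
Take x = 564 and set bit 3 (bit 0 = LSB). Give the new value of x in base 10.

x = 1000110100
bit 3 is currently 0; set it via x | (1 << 3) = x | 8
→ 1000111100 = 572

572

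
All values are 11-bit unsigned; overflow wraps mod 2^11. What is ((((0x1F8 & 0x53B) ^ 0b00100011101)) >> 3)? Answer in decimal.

4

0x1F8 = 00111111000
0x53B = 10100111011
→ & → 00100111000 = 312
0b00100011101 = 00100011101
→ ^ → 00000100101 = 37
→ >> 3 → 00000000100 = 4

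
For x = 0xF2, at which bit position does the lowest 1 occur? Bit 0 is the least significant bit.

1

0xF2 = 11110010
Trailing zeros: 1, so the lowest set bit is bit 1 (value 2).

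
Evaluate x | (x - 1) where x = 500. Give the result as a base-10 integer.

503

x = 111110100 = 500
x - 1 = 111110011
OR    = 111110111 = 503
(x | (x - 1) sets all bits below the lowest set bit.)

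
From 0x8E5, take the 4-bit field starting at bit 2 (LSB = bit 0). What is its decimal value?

9

v = 100011100101
Shift right by 2: 1000111001
Mask low 4 bits: 1001 = 9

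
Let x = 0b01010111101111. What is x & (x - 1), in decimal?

5614

x = 1010111101111 = 5615
x - 1 = 1010111101110
AND   = 1010111101110 = 5614
(x & (x - 1) clears the lowest set bit of x.)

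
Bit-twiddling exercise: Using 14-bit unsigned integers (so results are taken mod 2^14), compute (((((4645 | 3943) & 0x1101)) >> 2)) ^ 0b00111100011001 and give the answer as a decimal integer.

2905

4645 = 01001000100101
3943 = 00111101100111
→ | → 01111101100111 = 8039
0x1101 = 01000100000001
→ & → 01000100000001 = 4353
→ >> 2 → 00010001000000 = 1088
0b00111100011001 = 00111100011001
→ ^ → 00101101011001 = 2905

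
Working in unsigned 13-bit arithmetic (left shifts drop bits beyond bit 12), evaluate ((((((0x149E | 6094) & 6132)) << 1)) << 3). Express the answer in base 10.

0x149E = 1010010011110
6094 = 1011111001110
→ | → 1011111011110 = 6110
6132 = 1011111110100
→ & → 1011111010100 = 6100
→ << 1 (mod 2^13) → 0111110101000 = 4008
→ << 3 (mod 2^13) → 1110101000000 = 7488

7488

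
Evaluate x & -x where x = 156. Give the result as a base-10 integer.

x = 10011100 = 156
-x (two's complement) = …01100100
AND   = 00000100 = 4
(x & -x isolates the lowest set bit of x.)

4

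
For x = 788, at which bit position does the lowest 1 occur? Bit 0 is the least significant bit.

2

788 = 1100010100
Trailing zeros: 2, so the lowest set bit is bit 2 (value 4).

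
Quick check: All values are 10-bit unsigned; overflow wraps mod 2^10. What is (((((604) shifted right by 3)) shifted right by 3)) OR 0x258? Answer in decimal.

604 = 1001011100
→ shifted right by 3 → 0001001011 = 75
→ shifted right by 3 → 0000001001 = 9
0x258 = 1001011000
→ OR → 1001011001 = 601

601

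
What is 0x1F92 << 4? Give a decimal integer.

0x1F92 = 00001111110010010
shift left by 4 → 11111100100100000 = 129312
(equivalently, 8082 × 2^4 = 8082 × 16)

129312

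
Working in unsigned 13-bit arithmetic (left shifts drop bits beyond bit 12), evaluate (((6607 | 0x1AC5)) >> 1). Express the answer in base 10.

3559

6607 = 1100111001111
0x1AC5 = 1101011000101
→ | → 1101111001111 = 7119
→ >> 1 → 0110111100111 = 3559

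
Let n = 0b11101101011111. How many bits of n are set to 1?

n = 11101101011111
Count the 1s: 1 + 1 + 1 + 1 + 1 + 1 + 1 + 1 + 1 + 1 + 1 = 11

11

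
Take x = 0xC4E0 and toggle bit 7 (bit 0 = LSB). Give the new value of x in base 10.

x = 1100010011100000
bit 7 is currently 1; toggle it via x ^ (1 << 7) = x ^ 128
→ 1100010001100000 = 50272

50272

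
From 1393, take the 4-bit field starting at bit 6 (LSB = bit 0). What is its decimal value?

v = 10101110001
Shift right by 6: 10101
Mask low 4 bits: 0101 = 5

5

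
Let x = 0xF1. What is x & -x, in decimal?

x = 11110001 = 241
-x (two's complement) = …00001111
AND   = 00000001 = 1
(x & -x isolates the lowest set bit of x.)

1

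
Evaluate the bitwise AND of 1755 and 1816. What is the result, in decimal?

1755 = 11011011011
1816 = 11100011000
AND → 11000011000 = 1560

1560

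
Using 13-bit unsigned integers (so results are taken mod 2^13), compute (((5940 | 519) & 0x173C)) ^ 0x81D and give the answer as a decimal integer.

7977

5940 = 1011100110100
519 = 0001000000111
→ | → 1011100110111 = 5943
0x173C = 1011100111100
→ & → 1011100110100 = 5940
0x81D = 0100000011101
→ ^ → 1111100101001 = 7977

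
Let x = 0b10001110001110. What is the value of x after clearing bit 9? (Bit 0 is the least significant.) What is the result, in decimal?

8590

x = 10001110001110
bit 9 is currently 1; clear it via x & ~(1 << 9) = x & ~512
→ 10000110001110 = 8590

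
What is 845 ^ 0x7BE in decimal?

1267

845 = 01101001101
0x7BE = 11110111110
XOR → 10011110011 = 1267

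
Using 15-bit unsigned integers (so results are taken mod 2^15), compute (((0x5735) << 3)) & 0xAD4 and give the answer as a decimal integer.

0x5735 = 101011100110101
→ << 3 (mod 2^15) → 011100110101000 = 14760
0xAD4 = 000101011010100
→ & → 000100010000000 = 2176

2176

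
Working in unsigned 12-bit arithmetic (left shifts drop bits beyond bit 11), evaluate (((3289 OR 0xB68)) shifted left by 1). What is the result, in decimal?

4082

3289 = 110011011001
0xB68 = 101101101000
→ OR → 111111111001 = 4089
→ shifted left by 1 (mod 2^12) → 111111110010 = 4082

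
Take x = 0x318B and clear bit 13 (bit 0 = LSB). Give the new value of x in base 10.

x = 11000110001011
bit 13 is currently 1; clear it via x & ~(1 << 13) = x & ~8192
→ 01000110001011 = 4491

4491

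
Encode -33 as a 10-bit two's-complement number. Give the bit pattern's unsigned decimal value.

33 in 10 bits: 0000100001
Invert: 1111011110
Add 1:  1111011111 = 991
(Check: 2^10 - 33 = 1024 - 33 = 991.)

991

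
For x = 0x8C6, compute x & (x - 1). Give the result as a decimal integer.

x = 100011000110 = 2246
x - 1 = 100011000101
AND   = 100011000100 = 2244
(x & (x - 1) clears the lowest set bit of x.)

2244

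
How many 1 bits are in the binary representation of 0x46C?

0x46C = 10001101100
Count the 1s: 1 + 1 + 1 + 1 + 1 = 5

5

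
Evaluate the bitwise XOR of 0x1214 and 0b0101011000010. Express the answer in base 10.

0x1214 = 1001000010100
b = 0101011000010
XOR → 1100011010110 = 6358

6358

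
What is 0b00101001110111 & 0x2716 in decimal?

534

a = 00101001110111
0x2716 = 10011100010110
AND → 00001000010110 = 534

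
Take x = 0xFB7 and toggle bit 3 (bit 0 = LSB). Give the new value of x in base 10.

x = 111110110111
bit 3 is currently 0; toggle it via x ^ (1 << 3) = x ^ 8
→ 111110111111 = 4031

4031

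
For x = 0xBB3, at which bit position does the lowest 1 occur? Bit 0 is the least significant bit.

0xBB3 = 101110110011
Trailing zeros: 0, so the lowest set bit is bit 0 (value 1).

0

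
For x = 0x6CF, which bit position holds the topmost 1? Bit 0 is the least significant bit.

10

0x6CF = 11011001111
The topmost 1 is at position 10 (since 2^10 = 1024 ≤ 1743 < 2048).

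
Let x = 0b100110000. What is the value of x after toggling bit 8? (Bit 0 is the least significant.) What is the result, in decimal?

x = 100110000
bit 8 is currently 1; toggle it via x ^ (1 << 8) = x ^ 256
→ 000110000 = 48

48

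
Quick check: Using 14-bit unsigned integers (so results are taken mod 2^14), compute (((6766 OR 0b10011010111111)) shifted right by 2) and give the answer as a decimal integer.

4031

6766 = 01101001101110
0b10011010111111 = 10011010111111
→ OR → 11111011111111 = 16127
→ shifted right by 2 → 00111110111111 = 4031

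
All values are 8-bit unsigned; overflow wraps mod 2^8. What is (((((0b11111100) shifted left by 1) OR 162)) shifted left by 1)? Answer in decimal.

0b11111100 = 11111100
→ shifted left by 1 (mod 2^8) → 11111000 = 248
162 = 10100010
→ OR → 11111010 = 250
→ shifted left by 1 (mod 2^8) → 11110100 = 244

244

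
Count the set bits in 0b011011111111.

n = 11011111111
Count the 1s: 1 + 1 + 1 + 1 + 1 + 1 + 1 + 1 + 1 + 1 = 10

10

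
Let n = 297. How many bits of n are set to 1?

4

297 = 100101001
Count the 1s: 1 + 1 + 1 + 1 = 4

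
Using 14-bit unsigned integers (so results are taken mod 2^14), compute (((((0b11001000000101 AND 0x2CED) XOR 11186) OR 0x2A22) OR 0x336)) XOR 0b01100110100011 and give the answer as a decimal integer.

12820

0b11001000000101 = 11001000000101
0x2CED = 10110011101101
→ AND → 10000000000101 = 8197
11186 = 10101110110010
→ XOR → 00101110110111 = 2999
0x2A22 = 10101000100010
→ OR → 10101110110111 = 11191
0x336 = 00001100110110
→ OR → 10101110110111 = 11191
0b01100110100011 = 01100110100011
→ XOR → 11001000010100 = 12820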